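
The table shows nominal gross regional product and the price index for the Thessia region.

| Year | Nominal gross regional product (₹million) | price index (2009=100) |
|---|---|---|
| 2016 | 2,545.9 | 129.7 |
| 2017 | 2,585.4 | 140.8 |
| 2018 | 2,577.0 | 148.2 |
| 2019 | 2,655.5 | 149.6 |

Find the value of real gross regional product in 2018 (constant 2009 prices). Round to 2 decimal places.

Real gross regional product 2018 = 2577.0 / 1.482 = 1738.87.

₹1,738.87 million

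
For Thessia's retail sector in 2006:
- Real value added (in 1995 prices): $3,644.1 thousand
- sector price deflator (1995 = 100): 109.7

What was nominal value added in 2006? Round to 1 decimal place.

$3,997.6 thousand

Nominal value added = Real × (sector price deflator/100) = 3644.1 × 1.097 = 3997.58.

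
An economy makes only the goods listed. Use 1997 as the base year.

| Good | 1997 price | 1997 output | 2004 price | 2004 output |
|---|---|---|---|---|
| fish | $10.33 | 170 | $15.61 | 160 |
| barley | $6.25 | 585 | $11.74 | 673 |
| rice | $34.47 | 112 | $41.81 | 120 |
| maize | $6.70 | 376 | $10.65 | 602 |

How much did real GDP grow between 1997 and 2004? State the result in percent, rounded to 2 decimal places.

Real GDP 1997 = Nominal GDP 1997 = 10.33·170 + 6.25·585 + 34.47·112 + 6.70·376 = 11792.19.
Real GDP 2004 (at 1997 prices) = 10.33·160 + 6.25·673 + 34.47·120 + 6.70·602 = 14028.85.
Real growth = 14028.85/11792.19 − 1 = 0.1897.

18.97%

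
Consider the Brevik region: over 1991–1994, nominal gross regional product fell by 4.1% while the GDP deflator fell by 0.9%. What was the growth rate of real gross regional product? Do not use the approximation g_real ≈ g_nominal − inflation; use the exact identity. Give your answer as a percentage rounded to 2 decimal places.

-3.23%

(1 + g_nom) = (1 + g_real)(1 + π), so g_real = 0.9590 / 0.9910 − 1 = -0.03229.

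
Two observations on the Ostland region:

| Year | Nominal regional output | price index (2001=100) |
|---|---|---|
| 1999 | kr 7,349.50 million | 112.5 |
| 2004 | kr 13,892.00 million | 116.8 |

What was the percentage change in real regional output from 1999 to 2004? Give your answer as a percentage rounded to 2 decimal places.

82.06%

Deflate each year: 1999 → 7349.50/1.125 = 6532.89; 2004 → 13892.00/1.168 = 11893.84.
So real regional output changed by 11893.84/6532.89 − 1 = 0.8206, i.e. 82.06%.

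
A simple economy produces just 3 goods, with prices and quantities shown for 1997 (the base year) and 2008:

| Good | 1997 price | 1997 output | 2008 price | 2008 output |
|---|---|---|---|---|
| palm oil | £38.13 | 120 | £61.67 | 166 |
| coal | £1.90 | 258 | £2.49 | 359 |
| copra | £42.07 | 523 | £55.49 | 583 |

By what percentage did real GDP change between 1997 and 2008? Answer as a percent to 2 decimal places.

16.51%

Real GDP 1997 = Nominal GDP 1997 = 38.13·120 + 1.90·258 + 42.07·523 = 27068.41.
Real GDP 2008 (at 1997 prices) = 38.13·166 + 1.90·359 + 42.07·583 = 31538.49.
Real growth = 31538.49/27068.41 − 1 = 0.1651.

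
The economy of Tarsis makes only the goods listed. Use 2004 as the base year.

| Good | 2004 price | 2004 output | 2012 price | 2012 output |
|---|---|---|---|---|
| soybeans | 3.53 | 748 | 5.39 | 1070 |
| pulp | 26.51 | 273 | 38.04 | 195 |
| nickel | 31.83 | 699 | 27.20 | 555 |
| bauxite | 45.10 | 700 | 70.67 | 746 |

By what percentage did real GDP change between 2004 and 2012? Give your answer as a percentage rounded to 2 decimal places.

Real GDP 2004 = Nominal GDP 2004 = 3.53·748 + 26.51·273 + 31.83·699 + 45.10·700 = 63696.84.
Real GDP 2012 (at 2004 prices) = 3.53·1070 + 26.51·195 + 31.83·555 + 45.10·746 = 60256.80.
Real growth = 60256.80/63696.84 − 1 = -0.0540.

-5.40%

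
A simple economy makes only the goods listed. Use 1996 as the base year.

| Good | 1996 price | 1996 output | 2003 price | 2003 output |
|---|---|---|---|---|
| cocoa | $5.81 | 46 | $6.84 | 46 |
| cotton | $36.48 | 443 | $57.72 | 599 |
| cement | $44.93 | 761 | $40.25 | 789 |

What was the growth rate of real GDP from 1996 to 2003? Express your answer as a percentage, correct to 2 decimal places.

13.73%

Real GDP 1996 = Nominal GDP 1996 = 5.81·46 + 36.48·443 + 44.93·761 = 50619.63.
Real GDP 2003 (at 1996 prices) = 5.81·46 + 36.48·599 + 44.93·789 = 57568.55.
Real growth = 57568.55/50619.63 − 1 = 0.1373.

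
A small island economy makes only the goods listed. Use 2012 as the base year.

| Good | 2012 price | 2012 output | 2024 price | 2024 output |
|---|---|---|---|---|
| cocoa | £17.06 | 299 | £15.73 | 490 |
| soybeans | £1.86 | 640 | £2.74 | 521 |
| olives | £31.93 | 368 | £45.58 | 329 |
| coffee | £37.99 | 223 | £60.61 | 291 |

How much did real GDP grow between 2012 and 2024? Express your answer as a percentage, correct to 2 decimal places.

16.50%

Real GDP 2012 = Nominal GDP 2012 = 17.06·299 + 1.86·640 + 31.93·368 + 37.99·223 = 26513.35.
Real GDP 2024 (at 2012 prices) = 17.06·490 + 1.86·521 + 31.93·329 + 37.99·291 = 30888.52.
Real growth = 30888.52/26513.35 − 1 = 0.1650.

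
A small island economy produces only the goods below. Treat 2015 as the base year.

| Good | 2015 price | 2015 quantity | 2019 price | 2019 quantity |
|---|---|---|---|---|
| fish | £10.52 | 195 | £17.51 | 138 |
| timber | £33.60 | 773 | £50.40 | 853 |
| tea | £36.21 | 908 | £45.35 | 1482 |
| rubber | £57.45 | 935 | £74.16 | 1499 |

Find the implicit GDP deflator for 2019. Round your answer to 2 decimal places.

Nominal GDP 2019 = 17.51·138 + 50.40·853 + 45.35·1482 + 74.16·1499 = 223782.12.
Real GDP 2019 (at 2015 prices) = 10.52·138 + 33.60·853 + 36.21·1482 + 57.45·1499 = 169893.33.
Deflator = Nominal/Real × 100 = 223782.12/169893.33 × 100 = 131.719.

131.72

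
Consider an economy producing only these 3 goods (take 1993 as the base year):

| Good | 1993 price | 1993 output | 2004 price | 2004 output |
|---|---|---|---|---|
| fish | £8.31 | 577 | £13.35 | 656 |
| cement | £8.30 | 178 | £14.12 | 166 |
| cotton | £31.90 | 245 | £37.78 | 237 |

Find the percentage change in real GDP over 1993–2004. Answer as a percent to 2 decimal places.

2.14%

Real GDP 1993 = Nominal GDP 1993 = 8.31·577 + 8.30·178 + 31.90·245 = 14087.77.
Real GDP 2004 (at 1993 prices) = 8.31·656 + 8.30·166 + 31.90·237 = 14389.46.
Real growth = 14389.46/14087.77 − 1 = 0.0214.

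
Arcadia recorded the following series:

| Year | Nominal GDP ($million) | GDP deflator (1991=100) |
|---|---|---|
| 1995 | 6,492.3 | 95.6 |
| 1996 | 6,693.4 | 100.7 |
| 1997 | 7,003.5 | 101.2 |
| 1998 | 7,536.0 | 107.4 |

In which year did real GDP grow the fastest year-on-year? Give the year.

1997

1996: real = 6693.4/1.007 = 6646.87; growth vs 1995 (6791.11) = -2.12%.
1997: real = 7003.5/1.012 = 6920.45; growth vs 1996 (6646.87) = 4.12%.
1998: real = 7536.0/1.074 = 7016.76; growth vs 1997 (6920.45) = 1.39%.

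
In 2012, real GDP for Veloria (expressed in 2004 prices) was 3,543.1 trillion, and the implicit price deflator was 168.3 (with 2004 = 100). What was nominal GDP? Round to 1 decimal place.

5,963.0 trillion

Nominal GDP = Real × (implicit price deflator/100) = 3543.1 × 1.683 = 5963.04.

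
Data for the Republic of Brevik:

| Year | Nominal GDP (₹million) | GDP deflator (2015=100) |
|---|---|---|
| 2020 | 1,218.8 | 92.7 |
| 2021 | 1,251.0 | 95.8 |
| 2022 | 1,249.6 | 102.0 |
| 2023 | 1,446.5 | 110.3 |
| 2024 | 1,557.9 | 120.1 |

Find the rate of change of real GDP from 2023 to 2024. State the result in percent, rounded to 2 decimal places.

-1.09%

Real GDP 2023 = 1446.5/1.103 = 1311.42.
Real GDP 2024 = 1557.9/1.201 = 1297.17.
Change = 1297.17/1311.42 − 1 = -0.0109.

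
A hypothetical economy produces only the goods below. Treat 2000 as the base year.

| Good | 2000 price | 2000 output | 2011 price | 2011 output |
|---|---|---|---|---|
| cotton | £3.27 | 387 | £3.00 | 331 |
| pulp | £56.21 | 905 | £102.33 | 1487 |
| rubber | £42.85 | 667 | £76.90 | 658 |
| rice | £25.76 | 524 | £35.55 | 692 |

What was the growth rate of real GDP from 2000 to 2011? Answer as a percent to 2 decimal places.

38.71%

Real GDP 2000 = Nominal GDP 2000 = 3.27·387 + 56.21·905 + 42.85·667 + 25.76·524 = 94214.73.
Real GDP 2011 (at 2000 prices) = 3.27·331 + 56.21·1487 + 42.85·658 + 25.76·692 = 130687.86.
Real growth = 130687.86/94214.73 − 1 = 0.3871.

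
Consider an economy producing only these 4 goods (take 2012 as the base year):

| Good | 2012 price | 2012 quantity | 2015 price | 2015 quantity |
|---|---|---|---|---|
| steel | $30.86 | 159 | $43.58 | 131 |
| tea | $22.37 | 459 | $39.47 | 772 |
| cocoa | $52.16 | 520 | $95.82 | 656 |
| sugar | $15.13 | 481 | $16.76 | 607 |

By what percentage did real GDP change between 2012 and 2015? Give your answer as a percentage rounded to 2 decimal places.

Real GDP 2012 = Nominal GDP 2012 = 30.86·159 + 22.37·459 + 52.16·520 + 15.13·481 = 49575.30.
Real GDP 2015 (at 2012 prices) = 30.86·131 + 22.37·772 + 52.16·656 + 15.13·607 = 64713.17.
Real growth = 64713.17/49575.30 − 1 = 0.3054.

30.54%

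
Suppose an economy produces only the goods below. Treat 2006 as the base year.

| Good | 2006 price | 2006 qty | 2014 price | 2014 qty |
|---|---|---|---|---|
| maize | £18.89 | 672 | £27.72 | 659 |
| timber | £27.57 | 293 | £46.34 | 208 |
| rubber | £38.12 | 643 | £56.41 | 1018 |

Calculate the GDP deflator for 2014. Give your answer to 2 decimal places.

149.73

Nominal GDP 2014 = 27.72·659 + 46.34·208 + 56.41·1018 = 85331.58.
Real GDP 2014 (at 2006 prices) = 18.89·659 + 27.57·208 + 38.12·1018 = 56989.23.
Deflator = Nominal/Real × 100 = 85331.58/56989.23 × 100 = 149.733.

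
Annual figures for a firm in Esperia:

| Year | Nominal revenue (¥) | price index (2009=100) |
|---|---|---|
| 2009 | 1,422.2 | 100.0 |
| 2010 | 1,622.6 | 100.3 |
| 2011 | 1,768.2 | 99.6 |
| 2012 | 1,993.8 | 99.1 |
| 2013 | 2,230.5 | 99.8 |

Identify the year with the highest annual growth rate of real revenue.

2010: real = 1622.6/1.003 = 1617.75; growth vs 2009 (1422.20) = 13.75%.
2011: real = 1768.2/0.996 = 1775.30; growth vs 2010 (1617.75) = 9.74%.
2012: real = 1993.8/0.991 = 2011.91; growth vs 2011 (1775.30) = 13.33%.
2013: real = 2230.5/0.998 = 2234.97; growth vs 2012 (2011.91) = 11.09%.

2010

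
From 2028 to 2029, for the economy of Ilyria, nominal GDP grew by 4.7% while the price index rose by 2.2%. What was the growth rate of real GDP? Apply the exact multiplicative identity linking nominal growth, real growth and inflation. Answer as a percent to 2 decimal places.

(1 + g_nom) = (1 + g_real)(1 + π), so g_real = 1.0470 / 1.0220 − 1 = 0.02446.

2.45%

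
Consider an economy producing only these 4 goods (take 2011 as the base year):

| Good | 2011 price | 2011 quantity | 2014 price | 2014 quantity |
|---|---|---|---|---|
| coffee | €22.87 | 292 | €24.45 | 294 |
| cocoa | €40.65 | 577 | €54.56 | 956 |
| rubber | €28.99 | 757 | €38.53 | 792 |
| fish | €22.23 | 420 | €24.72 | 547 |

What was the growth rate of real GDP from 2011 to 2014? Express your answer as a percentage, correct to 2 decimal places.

31.41%

Real GDP 2011 = Nominal GDP 2011 = 22.87·292 + 40.65·577 + 28.99·757 + 22.23·420 = 61415.12.
Real GDP 2014 (at 2011 prices) = 22.87·294 + 40.65·956 + 28.99·792 + 22.23·547 = 80705.07.
Real growth = 80705.07/61415.12 − 1 = 0.3141.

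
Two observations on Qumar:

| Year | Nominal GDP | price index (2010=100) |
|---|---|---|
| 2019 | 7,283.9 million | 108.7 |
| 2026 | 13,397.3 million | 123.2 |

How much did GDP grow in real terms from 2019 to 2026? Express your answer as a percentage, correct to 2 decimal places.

Deflate each year: 2019 → 7283.9/1.087 = 6700.92; 2026 → 13397.3/1.232 = 10874.43.
So real GDP changed by 10874.43/6700.92 − 1 = 0.6228, i.e. 62.28%.

62.28%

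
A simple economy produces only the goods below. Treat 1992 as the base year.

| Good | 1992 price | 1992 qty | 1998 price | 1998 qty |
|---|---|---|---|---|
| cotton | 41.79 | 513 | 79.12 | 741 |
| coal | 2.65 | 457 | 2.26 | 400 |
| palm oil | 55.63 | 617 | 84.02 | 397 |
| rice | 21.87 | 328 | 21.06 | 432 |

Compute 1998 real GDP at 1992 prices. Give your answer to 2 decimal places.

63559.34

Real GDP 1998 = Σ (p_1992 × q_1998) = 41.79·741 + 2.65·400 + 55.63·397 + 21.87·432 = 63559.34.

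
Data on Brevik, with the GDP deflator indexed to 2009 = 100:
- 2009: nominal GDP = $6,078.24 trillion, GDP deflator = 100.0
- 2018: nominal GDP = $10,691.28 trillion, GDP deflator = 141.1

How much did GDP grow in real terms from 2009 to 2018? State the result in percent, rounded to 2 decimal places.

24.66%

Real GDP 2009 = 6078.24 / 1.000 = 6078.24.
Real GDP 2018 = 10691.28 / 1.411 = 7577.09.
Real growth = 7577.09 / 6078.24 − 1 = 0.2466.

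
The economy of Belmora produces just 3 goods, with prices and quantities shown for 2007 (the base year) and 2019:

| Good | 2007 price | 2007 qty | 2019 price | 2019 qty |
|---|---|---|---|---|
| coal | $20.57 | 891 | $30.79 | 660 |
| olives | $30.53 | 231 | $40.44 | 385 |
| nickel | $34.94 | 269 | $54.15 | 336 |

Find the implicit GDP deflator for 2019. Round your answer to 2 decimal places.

Nominal GDP 2019 = 30.79·660 + 40.44·385 + 54.15·336 = 54085.20.
Real GDP 2019 (at 2007 prices) = 20.57·660 + 30.53·385 + 34.94·336 = 37070.09.
Deflator = Nominal/Real × 100 = 54085.20/37070.09 × 100 = 145.900.

145.90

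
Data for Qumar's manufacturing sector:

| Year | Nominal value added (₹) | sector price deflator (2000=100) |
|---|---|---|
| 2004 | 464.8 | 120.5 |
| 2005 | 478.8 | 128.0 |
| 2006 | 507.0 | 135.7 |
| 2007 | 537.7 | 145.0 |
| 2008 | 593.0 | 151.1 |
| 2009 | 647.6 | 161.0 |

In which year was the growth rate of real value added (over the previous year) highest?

2005: real = 478.8/1.280 = 374.06; growth vs 2004 (385.73) = -3.03%.
2006: real = 507.0/1.357 = 373.62; growth vs 2005 (374.06) = -0.12%.
2007: real = 537.7/1.450 = 370.83; growth vs 2006 (373.62) = -0.75%.
2008: real = 593.0/1.511 = 392.46; growth vs 2007 (370.83) = 5.83%.
2009: real = 647.6/1.610 = 402.24; growth vs 2008 (392.46) = 2.49%.

2008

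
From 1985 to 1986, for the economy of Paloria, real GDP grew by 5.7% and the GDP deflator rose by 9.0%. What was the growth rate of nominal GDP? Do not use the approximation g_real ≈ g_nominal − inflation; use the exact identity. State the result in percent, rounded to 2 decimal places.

15.21%

(1 + g_nom) = (1 + g_real)(1 + π) = 1.0570 × 1.0900 = 1.15213.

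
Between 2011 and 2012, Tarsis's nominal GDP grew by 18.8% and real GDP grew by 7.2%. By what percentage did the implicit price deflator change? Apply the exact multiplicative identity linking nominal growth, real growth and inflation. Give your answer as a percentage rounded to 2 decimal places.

(1 + g_nom) = (1 + g_real)(1 + π), so π = 1.1880 / 1.0720 − 1 = 0.10821.

10.82%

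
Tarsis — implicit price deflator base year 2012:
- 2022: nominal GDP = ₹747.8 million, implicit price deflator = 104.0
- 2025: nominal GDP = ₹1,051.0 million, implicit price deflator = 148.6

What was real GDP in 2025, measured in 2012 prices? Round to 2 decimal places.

Real GDP = Nominal / (implicit price deflator/100) = 1051.0 / 1.486 = 707.27.

₹707.27 million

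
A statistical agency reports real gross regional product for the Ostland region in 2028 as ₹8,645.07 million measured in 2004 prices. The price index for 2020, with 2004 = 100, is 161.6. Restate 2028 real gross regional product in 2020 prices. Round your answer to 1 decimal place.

Real gross regional product in 2020 prices = Real gross regional product in 2004 prices × (P_2020/P_2004) = 8645.07 × 1.616 = 13970.43.

₹13,970.4 million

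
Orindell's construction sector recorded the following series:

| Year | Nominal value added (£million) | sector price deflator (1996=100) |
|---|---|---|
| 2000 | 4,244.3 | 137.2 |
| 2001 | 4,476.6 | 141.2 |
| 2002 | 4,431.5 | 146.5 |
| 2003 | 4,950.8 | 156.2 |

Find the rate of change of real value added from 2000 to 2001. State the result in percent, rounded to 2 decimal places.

Real value added 2000 = 4244.3/1.372 = 3093.51.
Real value added 2001 = 4476.6/1.412 = 3170.40.
Change = 3170.40/3093.51 − 1 = 0.0249.

2.49%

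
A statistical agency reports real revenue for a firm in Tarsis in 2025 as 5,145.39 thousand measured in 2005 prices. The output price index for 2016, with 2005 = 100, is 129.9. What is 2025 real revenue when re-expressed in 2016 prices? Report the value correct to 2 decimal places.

6,683.86 thousand

Real revenue in 2016 prices = Real revenue in 2005 prices × (P_2016/P_2005) = 5145.39 × 1.299 = 6683.86.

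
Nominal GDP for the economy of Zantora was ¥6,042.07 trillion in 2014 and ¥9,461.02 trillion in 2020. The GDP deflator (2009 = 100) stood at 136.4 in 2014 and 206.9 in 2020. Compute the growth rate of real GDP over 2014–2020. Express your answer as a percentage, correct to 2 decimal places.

3.23%

Real GDP 2014 = 6042.07 / 1.364 = 4429.67.
Real GDP 2020 = 9461.02 / 2.069 = 4572.75.
Real growth = 4572.75 / 4429.67 − 1 = 0.0323.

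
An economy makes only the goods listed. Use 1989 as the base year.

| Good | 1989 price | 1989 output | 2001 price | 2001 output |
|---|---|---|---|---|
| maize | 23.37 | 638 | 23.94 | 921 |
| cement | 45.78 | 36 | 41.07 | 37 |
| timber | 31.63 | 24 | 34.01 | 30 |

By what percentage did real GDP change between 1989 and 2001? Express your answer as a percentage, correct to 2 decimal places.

39.55%

Real GDP 1989 = Nominal GDP 1989 = 23.37·638 + 45.78·36 + 31.63·24 = 17317.26.
Real GDP 2001 (at 1989 prices) = 23.37·921 + 45.78·37 + 31.63·30 = 24166.53.
Real growth = 24166.53/17317.26 − 1 = 0.3955.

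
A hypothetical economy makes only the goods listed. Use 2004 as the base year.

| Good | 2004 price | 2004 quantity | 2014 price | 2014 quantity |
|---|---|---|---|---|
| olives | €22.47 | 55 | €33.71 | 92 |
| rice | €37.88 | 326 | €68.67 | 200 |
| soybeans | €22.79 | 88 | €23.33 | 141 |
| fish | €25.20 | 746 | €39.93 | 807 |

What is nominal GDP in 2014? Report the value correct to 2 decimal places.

€52348.36

Nominal GDP 2014 = Σ (p_2014 × q_2014) = 33.71·92 + 68.67·200 + 23.33·141 + 39.93·807 = 52348.36.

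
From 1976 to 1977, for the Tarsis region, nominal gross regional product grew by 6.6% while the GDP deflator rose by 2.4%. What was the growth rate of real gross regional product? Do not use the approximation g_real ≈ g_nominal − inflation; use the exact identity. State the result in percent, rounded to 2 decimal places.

(1 + g_nom) = (1 + g_real)(1 + π), so g_real = 1.0660 / 1.0240 − 1 = 0.04102.

4.10%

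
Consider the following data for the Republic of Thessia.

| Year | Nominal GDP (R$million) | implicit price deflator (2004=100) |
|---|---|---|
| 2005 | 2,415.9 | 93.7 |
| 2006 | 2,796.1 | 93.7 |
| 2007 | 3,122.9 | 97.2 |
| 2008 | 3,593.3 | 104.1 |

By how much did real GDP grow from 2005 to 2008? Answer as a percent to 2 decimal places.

33.88%

Real GDP 2005 = 2415.9/0.937 = 2578.34.
Real GDP 2008 = 3593.3/1.041 = 3451.78.
Change = 3451.78/2578.34 − 1 = 0.3388.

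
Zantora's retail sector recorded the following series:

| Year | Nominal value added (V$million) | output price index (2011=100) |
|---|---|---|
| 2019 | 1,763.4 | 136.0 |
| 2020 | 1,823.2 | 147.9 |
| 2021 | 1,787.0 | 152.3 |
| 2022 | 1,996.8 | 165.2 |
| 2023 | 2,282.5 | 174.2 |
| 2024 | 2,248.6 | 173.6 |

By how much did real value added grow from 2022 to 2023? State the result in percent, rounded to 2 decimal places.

8.40%

Real value added 2022 = 1996.8/1.652 = 1208.72.
Real value added 2023 = 2282.5/1.742 = 1310.28.
Change = 1310.28/1208.72 − 1 = 0.0840.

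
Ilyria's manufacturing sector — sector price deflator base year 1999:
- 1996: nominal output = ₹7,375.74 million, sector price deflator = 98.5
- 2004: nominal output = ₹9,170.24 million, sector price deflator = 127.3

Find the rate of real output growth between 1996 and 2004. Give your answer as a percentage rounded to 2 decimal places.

-3.80%

Real output 1996 = 7375.74 / 0.985 = 7488.06.
Real output 2004 = 9170.24 / 1.273 = 7203.64.
Real growth = 7203.64 / 7488.06 − 1 = -0.0380.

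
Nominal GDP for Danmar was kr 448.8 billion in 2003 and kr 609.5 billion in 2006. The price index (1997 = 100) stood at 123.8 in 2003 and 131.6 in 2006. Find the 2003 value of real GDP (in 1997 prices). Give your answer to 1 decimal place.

kr 362.5 billion

Real GDP = Nominal / (price index/100) = 448.8 / 1.238 = 362.52.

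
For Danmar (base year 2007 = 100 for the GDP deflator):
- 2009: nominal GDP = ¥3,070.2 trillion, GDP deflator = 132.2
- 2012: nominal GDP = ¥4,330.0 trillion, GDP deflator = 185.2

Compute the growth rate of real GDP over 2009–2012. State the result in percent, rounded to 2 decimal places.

Deflate each year: 2009 → 3070.2/1.322 = 2322.39; 2012 → 4330.0/1.852 = 2338.01.
So real GDP changed by 2338.01/2322.39 − 1 = 0.0067, i.e. 0.67%.

0.67%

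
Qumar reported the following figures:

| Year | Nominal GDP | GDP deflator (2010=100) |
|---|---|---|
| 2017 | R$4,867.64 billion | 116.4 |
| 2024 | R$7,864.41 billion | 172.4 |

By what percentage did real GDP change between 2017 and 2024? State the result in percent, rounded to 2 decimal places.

Real GDP 2017 = 4867.64 / 1.164 = 4181.82.
Real GDP 2024 = 7864.41 / 1.724 = 4561.72.
Real growth = 4561.72 / 4181.82 − 1 = 0.0908.

9.08%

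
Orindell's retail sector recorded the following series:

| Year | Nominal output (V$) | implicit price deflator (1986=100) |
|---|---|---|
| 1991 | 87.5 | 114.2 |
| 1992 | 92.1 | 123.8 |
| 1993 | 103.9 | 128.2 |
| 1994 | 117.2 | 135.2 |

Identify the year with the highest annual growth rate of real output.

1992: real = 92.1/1.238 = 74.39; growth vs 1991 (76.62) = -2.91%.
1993: real = 103.9/1.282 = 81.05; growth vs 1992 (74.39) = 8.95%.
1994: real = 117.2/1.352 = 86.69; growth vs 1993 (81.05) = 6.96%.

1993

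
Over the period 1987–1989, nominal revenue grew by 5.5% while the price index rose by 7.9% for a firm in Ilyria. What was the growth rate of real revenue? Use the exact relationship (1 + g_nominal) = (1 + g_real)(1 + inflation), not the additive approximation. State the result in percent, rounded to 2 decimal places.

-2.22%

(1 + g_nom) = (1 + g_real)(1 + π), so g_real = 1.0550 / 1.0790 − 1 = -0.02224.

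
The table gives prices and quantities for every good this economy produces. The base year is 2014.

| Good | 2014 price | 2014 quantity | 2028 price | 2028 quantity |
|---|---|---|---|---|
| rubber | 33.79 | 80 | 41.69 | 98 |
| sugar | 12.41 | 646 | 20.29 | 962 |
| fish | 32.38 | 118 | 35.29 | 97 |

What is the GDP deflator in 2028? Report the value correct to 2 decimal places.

146.96

Nominal GDP 2028 = 41.69·98 + 20.29·962 + 35.29·97 = 27027.73.
Real GDP 2028 (at 2014 prices) = 33.79·98 + 12.41·962 + 32.38·97 = 18390.70.
Deflator = Nominal/Real × 100 = 27027.73/18390.70 × 100 = 146.964.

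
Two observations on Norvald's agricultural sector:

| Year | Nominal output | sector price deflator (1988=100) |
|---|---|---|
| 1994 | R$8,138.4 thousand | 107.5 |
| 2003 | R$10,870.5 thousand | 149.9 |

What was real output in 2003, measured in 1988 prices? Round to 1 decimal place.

Real output = Nominal / (sector price deflator/100) = 10870.5 / 1.499 = 7251.83.

R$7,251.8 thousand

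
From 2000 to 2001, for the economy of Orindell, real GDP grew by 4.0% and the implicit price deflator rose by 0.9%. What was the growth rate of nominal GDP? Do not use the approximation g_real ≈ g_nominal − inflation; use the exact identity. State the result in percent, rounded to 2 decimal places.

(1 + g_nom) = (1 + g_real)(1 + π) = 1.0400 × 1.0090 = 1.04936.

4.94%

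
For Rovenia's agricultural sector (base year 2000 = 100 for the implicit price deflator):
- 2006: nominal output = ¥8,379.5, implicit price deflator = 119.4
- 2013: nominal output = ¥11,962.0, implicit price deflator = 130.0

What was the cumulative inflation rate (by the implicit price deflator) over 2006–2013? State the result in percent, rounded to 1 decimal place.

8.9%

Price-level change = 130.0 / 119.4 − 1 = 0.0888.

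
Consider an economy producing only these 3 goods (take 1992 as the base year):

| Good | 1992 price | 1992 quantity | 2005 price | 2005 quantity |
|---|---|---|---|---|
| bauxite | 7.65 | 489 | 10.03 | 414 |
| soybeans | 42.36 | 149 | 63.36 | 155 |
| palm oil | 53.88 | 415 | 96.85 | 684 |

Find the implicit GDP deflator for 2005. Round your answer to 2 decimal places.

Nominal GDP 2005 = 10.03·414 + 63.36·155 + 96.85·684 = 80218.62.
Real GDP 2005 (at 1992 prices) = 7.65·414 + 42.36·155 + 53.88·684 = 46586.82.
Deflator = Nominal/Real × 100 = 80218.62/46586.82 × 100 = 172.192.

172.19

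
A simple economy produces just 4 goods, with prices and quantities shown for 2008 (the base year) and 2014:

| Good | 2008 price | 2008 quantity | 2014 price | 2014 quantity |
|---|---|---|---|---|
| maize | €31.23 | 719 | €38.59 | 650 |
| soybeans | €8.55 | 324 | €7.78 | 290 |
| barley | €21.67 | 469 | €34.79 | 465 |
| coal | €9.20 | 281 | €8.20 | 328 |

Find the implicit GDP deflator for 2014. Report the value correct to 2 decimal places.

Nominal GDP 2014 = 38.59·650 + 7.78·290 + 34.79·465 + 8.20·328 = 46206.65.
Real GDP 2014 (at 2008 prices) = 31.23·650 + 8.55·290 + 21.67·465 + 9.20·328 = 35873.15.
Deflator = Nominal/Real × 100 = 46206.65/35873.15 × 100 = 128.806.

128.81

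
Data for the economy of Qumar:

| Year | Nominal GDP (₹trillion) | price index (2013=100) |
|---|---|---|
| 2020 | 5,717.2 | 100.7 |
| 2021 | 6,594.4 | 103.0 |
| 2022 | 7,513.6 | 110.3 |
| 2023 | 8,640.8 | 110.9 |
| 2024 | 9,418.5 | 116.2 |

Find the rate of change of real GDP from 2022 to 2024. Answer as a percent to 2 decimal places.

18.99%

Real GDP 2022 = 7513.6/1.103 = 6811.97.
Real GDP 2024 = 9418.5/1.162 = 8105.42.
Change = 8105.42/6811.97 − 1 = 0.1899.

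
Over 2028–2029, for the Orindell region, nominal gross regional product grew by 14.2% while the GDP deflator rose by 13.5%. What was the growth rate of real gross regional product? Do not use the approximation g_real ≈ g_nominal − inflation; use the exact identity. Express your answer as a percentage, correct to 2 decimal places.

(1 + g_nom) = (1 + g_real)(1 + π), so g_real = 1.1420 / 1.1350 − 1 = 0.00617.

0.62%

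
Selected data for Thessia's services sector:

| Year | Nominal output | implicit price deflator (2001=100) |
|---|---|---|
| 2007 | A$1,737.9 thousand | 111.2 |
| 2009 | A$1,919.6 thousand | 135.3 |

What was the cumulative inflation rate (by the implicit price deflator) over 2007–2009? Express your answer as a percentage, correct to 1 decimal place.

21.7%

Price-level change = 135.3 / 111.2 − 1 = 0.2167.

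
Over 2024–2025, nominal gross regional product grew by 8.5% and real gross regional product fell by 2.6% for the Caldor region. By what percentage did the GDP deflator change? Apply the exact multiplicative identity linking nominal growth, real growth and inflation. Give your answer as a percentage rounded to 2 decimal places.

11.40%

(1 + g_nom) = (1 + g_real)(1 + π), so π = 1.0850 / 0.9740 − 1 = 0.11396.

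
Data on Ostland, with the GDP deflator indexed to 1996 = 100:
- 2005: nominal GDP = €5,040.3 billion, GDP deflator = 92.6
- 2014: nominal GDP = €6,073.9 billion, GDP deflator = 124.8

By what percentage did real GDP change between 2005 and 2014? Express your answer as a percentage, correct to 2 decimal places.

Deflate each year: 2005 → 5040.3/0.926 = 5443.09; 2014 → 6073.9/1.248 = 4866.91.
So real GDP changed by 4866.91/5443.09 − 1 = -0.1059, i.e. -10.59%.

-10.59%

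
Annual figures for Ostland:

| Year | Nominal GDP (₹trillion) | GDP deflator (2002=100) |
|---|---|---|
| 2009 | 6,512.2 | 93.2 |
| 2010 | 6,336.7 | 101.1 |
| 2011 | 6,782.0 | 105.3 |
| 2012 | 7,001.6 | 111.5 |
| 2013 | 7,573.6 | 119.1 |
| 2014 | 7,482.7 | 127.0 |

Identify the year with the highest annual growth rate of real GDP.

2011

2010: real = 6336.7/1.011 = 6267.75; growth vs 2009 (6987.34) = -10.30%.
2011: real = 6782.0/1.053 = 6440.65; growth vs 2010 (6267.75) = 2.76%.
2012: real = 7001.6/1.115 = 6279.46; growth vs 2011 (6440.65) = -2.50%.
2013: real = 7573.6/1.191 = 6359.03; growth vs 2012 (6279.46) = 1.27%.
2014: real = 7482.7/1.270 = 5891.89; growth vs 2013 (6359.03) = -7.35%.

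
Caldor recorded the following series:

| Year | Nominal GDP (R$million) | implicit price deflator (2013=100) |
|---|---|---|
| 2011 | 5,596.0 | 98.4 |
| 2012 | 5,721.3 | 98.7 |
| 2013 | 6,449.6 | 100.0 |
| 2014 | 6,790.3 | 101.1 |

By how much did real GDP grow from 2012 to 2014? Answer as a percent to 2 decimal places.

Real GDP 2012 = 5721.3/0.987 = 5796.66.
Real GDP 2014 = 6790.3/1.011 = 6716.42.
Change = 6716.42/5796.66 − 1 = 0.1587.

15.87%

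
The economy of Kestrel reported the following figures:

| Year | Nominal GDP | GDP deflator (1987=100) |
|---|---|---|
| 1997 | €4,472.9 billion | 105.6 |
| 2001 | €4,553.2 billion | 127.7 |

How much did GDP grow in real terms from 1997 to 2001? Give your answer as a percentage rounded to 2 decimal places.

-15.82%

Real GDP 1997 = 4472.9 / 1.056 = 4235.70.
Real GDP 2001 = 4553.2 / 1.277 = 3565.54.
Real growth = 3565.54 / 4235.70 − 1 = -0.1582.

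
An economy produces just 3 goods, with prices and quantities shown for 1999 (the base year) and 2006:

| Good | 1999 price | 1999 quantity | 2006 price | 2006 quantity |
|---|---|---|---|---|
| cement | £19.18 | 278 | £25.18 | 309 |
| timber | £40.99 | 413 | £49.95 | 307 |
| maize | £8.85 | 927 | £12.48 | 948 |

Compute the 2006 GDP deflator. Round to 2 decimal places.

129.91

Nominal GDP 2006 = 25.18·309 + 49.95·307 + 12.48·948 = 34946.31.
Real GDP 2006 (at 1999 prices) = 19.18·309 + 40.99·307 + 8.85·948 = 26900.35.
Deflator = Nominal/Real × 100 = 34946.31/26900.35 × 100 = 129.910.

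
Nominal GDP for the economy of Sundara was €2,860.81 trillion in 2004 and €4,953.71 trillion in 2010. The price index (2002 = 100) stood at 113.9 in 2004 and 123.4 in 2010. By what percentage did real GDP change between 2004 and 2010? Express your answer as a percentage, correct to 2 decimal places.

Deflate each year: 2004 → 2860.81/1.139 = 2511.69; 2010 → 4953.71/1.234 = 4014.35.
So real GDP changed by 4014.35/2511.69 − 1 = 0.5983, i.e. 59.83%.

59.83%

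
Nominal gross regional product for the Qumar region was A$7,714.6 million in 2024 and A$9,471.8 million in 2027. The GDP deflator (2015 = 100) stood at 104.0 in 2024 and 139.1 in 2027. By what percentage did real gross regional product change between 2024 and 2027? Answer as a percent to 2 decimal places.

Real gross regional product 2024 = 7714.6 / 1.040 = 7417.88.
Real gross regional product 2027 = 9471.8 / 1.391 = 6809.35.
Real growth = 6809.35 / 7417.88 − 1 = -0.0820.

-8.20%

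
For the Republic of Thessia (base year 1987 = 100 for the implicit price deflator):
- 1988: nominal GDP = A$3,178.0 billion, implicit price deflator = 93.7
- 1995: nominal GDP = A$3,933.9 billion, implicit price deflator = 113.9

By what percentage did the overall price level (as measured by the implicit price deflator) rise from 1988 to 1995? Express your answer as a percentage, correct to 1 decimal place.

Price-level change = 113.9 / 93.7 − 1 = 0.2156.

21.6%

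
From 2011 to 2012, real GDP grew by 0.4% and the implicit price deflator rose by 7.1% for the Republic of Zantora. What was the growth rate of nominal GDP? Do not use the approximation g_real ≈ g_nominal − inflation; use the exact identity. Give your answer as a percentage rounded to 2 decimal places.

7.53%

(1 + g_nom) = (1 + g_real)(1 + π) = 1.0040 × 1.0710 = 1.07528.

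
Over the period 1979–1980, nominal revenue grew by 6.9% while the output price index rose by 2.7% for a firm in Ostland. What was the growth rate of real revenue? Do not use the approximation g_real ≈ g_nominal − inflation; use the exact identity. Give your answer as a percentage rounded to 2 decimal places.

4.09%

(1 + g_nom) = (1 + g_real)(1 + π), so g_real = 1.0690 / 1.0270 − 1 = 0.04090.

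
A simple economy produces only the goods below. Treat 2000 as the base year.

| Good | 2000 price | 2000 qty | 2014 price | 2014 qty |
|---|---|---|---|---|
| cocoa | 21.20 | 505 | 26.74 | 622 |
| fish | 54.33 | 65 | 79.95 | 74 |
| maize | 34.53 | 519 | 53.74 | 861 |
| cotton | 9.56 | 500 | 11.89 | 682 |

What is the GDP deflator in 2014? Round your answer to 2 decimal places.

143.91

Nominal GDP 2014 = 26.74·622 + 79.95·74 + 53.74·861 + 11.89·682 = 76927.70.
Real GDP 2014 (at 2000 prices) = 21.20·622 + 54.33·74 + 34.53·861 + 9.56·682 = 53457.07.
Deflator = Nominal/Real × 100 = 76927.70/53457.07 × 100 = 143.906.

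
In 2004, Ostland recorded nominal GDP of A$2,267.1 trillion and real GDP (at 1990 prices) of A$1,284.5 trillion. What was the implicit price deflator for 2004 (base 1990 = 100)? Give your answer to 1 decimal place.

176.5

implicit price deflator = (Nominal / Real) × 100 = 2267.1 / 1284.5 × 100 = 176.50.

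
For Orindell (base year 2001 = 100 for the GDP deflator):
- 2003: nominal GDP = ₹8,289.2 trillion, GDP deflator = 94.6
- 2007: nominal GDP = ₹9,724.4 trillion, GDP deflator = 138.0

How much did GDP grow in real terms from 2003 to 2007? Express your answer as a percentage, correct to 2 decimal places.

Real GDP 2003 = 8289.2 / 0.946 = 8762.37.
Real GDP 2007 = 9724.4 / 1.380 = 7046.67.
Real growth = 7046.67 / 8762.37 − 1 = -0.1958.

-19.58%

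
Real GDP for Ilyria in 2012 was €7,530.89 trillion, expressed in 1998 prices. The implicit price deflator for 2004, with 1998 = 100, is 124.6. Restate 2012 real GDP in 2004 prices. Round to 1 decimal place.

Real GDP in 2004 prices = Real GDP in 1998 prices × (P_2004/P_1998) = 7530.89 × 1.246 = 9383.49.

€9,383.5 trillion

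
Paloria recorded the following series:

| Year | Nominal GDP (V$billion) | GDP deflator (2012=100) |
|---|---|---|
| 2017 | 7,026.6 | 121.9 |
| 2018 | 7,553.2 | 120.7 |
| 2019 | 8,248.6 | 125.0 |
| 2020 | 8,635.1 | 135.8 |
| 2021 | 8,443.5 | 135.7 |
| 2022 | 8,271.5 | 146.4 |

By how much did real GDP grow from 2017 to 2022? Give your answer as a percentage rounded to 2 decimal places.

-1.98%

Real GDP 2017 = 7026.6/1.219 = 5764.23.
Real GDP 2022 = 8271.5/1.464 = 5649.93.
Change = 5649.93/5764.23 − 1 = -0.0198.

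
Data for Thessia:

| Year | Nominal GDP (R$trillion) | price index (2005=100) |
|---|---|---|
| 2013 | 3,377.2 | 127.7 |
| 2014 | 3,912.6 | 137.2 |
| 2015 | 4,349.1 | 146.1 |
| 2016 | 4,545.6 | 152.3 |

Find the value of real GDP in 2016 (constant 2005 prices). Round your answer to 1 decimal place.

Real GDP 2016 = 4545.6 / 1.523 = 2984.64.

R$2,984.6 trillion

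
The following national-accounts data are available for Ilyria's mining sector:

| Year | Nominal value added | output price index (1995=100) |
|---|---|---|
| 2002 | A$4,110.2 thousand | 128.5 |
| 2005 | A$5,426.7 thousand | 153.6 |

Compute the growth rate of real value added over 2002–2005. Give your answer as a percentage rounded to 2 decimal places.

Real value added 2002 = 4110.2 / 1.285 = 3198.60.
Real value added 2005 = 5426.7 / 1.536 = 3533.01.
Real growth = 3533.01 / 3198.60 − 1 = 0.1045.

10.45%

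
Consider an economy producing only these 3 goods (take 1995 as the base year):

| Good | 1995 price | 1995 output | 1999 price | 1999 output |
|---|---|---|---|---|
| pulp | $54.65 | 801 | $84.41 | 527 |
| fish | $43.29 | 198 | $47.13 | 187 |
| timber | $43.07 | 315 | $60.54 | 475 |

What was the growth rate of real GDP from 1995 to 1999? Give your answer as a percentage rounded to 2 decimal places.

Real GDP 1995 = Nominal GDP 1995 = 54.65·801 + 43.29·198 + 43.07·315 = 65913.12.
Real GDP 1999 (at 1995 prices) = 54.65·527 + 43.29·187 + 43.07·475 = 57354.03.
Real growth = 57354.03/65913.12 − 1 = -0.1299.

-12.99%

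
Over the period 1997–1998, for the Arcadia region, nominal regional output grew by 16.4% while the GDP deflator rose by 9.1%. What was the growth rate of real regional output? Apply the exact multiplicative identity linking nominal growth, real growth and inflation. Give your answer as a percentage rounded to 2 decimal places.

6.69%

(1 + g_nom) = (1 + g_real)(1 + π), so g_real = 1.1640 / 1.0910 − 1 = 0.06691.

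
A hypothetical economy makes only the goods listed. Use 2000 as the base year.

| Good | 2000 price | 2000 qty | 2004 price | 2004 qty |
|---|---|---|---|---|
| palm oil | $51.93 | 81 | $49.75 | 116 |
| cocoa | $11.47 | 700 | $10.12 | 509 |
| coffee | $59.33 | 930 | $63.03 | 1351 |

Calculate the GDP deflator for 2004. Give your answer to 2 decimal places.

104.41

Nominal GDP 2004 = 49.75·116 + 10.12·509 + 63.03·1351 = 96075.61.
Real GDP 2004 (at 2000 prices) = 51.93·116 + 11.47·509 + 59.33·1351 = 92016.94.
Deflator = Nominal/Real × 100 = 96075.61/92016.94 × 100 = 104.411.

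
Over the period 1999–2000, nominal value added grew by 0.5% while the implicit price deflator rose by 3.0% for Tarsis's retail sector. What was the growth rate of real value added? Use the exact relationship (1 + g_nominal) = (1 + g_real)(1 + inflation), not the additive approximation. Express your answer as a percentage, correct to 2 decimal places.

(1 + g_nom) = (1 + g_real)(1 + π), so g_real = 1.0050 / 1.0300 − 1 = -0.02427.

-2.43%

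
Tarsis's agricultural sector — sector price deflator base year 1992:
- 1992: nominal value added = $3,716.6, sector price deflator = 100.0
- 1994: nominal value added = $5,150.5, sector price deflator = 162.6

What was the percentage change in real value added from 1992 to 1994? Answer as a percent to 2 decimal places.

-14.77%

Real value added 1992 = 3716.6 / 1.000 = 3716.60.
Real value added 1994 = 5150.5 / 1.626 = 3167.59.
Real growth = 3167.59 / 3716.60 − 1 = -0.1477.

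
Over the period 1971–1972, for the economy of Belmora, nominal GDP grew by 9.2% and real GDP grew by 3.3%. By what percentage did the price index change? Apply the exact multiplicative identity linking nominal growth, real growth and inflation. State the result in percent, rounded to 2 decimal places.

5.71%

(1 + g_nom) = (1 + g_real)(1 + π), so π = 1.0920 / 1.0330 − 1 = 0.05712.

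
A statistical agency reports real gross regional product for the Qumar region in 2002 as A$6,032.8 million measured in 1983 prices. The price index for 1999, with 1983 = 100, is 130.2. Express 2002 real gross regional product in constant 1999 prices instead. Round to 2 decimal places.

Real gross regional product in 1999 prices = Real gross regional product in 1983 prices × (P_1999/P_1983) = 6032.8 × 1.302 = 7854.71.

A$7,854.71 million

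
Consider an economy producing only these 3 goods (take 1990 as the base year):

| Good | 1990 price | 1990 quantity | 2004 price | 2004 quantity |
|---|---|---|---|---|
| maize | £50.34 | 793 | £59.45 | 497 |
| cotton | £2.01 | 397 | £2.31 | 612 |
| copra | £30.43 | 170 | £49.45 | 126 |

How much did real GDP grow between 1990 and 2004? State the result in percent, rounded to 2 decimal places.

Real GDP 1990 = Nominal GDP 1990 = 50.34·793 + 2.01·397 + 30.43·170 = 45890.69.
Real GDP 2004 (at 1990 prices) = 50.34·497 + 2.01·612 + 30.43·126 = 30083.28.
Real growth = 30083.28/45890.69 − 1 = -0.3445.

-34.45%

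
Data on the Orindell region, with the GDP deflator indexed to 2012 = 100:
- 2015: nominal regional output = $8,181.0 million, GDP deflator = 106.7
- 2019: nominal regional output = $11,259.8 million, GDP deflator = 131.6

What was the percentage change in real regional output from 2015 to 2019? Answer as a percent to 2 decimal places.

Deflate each year: 2015 → 8181.0/1.067 = 7667.29; 2019 → 11259.8/1.316 = 8556.08.
So real regional output changed by 8556.08/7667.29 − 1 = 0.1159, i.e. 11.59%.

11.59%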